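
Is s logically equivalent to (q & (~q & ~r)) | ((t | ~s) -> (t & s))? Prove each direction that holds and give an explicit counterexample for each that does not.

(⇐) Assume the antecedent. If s is true, s reduces to true regardless of the other variables. If s is false, the antecedent cannot hold. Either way s holds.

(⇒) Assume the antecedent. If s is true, the consequent reduces to true regardless of the other variables. If s is false, the antecedent cannot hold. Either way the consequent holds.

Both implications hold.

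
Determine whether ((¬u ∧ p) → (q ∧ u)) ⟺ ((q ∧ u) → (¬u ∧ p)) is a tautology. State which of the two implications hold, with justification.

(⟹) This fails. Under p = F, q = T, u = T, the left side is true but the right side is false.

(⟸) This fails. Under p = T, q = F, u = F, the left side is false but the right side is true.

Neither direction holds.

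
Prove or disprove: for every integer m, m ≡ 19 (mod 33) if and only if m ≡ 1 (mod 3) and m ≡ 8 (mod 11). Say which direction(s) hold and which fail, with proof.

Both directions hold.

(⟹) Suppose m ≡ 19 (mod 33); write m = 33j + 19. Since 3 ∣ 33, reducing mod 3 gives m ≡ 19 ≡ 1 (mod 3); since 11 ∣ 33, reducing mod 11 gives m ≡ 19 ≡ 8 (mod 11).

(⟸) Conversely, if m ≡ 1 (mod 3) and m ≡ 8 (mod 11), then by the Chinese remainder theorem m ≡ 19 (mod 33). This is exactly m ≡ 19 (mod 33).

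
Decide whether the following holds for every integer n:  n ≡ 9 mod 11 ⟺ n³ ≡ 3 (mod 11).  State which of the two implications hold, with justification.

[⇒] Suppose n ≡ 9 mod 11. Write n = 11j + 9. Then (11j + 9)³ = 1331j³ + 3267j² + 2673j + 729 = 11(121j³ + 297j² + 243j + 66) + 3, so n³ ≡ 3 (mod 11).

[⇐] Conversely, suppose n³ ≡ 3 (mod 11). The only residue r in {0, …, 10} with r³ ≡ 3 (mod 11) is r = 9, so n ≡ 9 (mod 11).

Both directions hold.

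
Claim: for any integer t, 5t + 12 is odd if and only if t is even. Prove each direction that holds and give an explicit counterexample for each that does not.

(⇒) This fails: t = 1 gives 5t + 12 = 17, which is odd, but 1 is odd, not even.

(⇐) This also fails: t = 6 is even, but 5t + 12 = 42 is even, not odd.

(⇒) fails and (⇐) fails.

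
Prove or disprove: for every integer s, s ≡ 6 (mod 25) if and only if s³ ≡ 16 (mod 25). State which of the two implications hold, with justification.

Both directions hold.

Forward direction. Suppose s ≡ 6 (mod 25). Write s = 25j + 6. Then (25j + 6)³ = 15625j³ + 11250j² + 2700j + 216 = 25(625j³ + 450j² + 108j + 8) + 16, so s³ ≡ 16 (mod 25).

Converse. Suppose s³ ≡ 16 (mod 25). The only residue r in {0, …, 24} with r³ ≡ 16 (mod 25) is r = 6, so s ≡ 6 (mod 25).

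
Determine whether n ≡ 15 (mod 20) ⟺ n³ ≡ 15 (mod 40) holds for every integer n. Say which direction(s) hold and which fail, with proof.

(←) The residues r modulo 40 with r³ ≡ 15 (mod 40) are exactly {15}, and each is ≡ 15 (mod 20).

(→) This fails: take n = 35. Then 35 ≡ 15 (mod 20), but 35³ = 42875 ≡ 35 (mod 40), not 15.

The forward direction fails; the converse holds.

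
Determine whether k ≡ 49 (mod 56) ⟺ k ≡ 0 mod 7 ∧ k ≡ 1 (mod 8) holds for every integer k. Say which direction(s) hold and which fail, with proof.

(⟸) If k ≡ 0 (mod 7) and k ≡ 1 (mod 8), then by the Chinese remainder theorem k ≡ 49 (mod 56). This is exactly k ≡ 49 (mod 56).

(⟹) Suppose k ≡ 49 (mod 56); write k = 56j + 49. Since 7 ∣ 56, reducing mod 7 gives k ≡ 49 ≡ 0 (mod 7); since 8 ∣ 56, reducing mod 8 gives k ≡ 49 ≡ 1 (mod 8).

Equivalent; both directions hold.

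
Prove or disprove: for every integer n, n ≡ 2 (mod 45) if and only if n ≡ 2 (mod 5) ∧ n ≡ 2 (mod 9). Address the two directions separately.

[⇒] Suppose n ≡ 2 (mod 45); write n = 45j + 2. Since 5 ∣ 45, reducing mod 5 gives n ≡ 2 (mod 5); since 9 ∣ 45, reducing mod 9 gives n ≡ 2 (mod 9).

[⇐] Conversely, if n ≡ 2 (mod 5) and n ≡ 2 (mod 9), then by the Chinese remainder theorem n ≡ 2 (mod 45). This is exactly n ≡ 2 (mod 45).

The biconditional holds.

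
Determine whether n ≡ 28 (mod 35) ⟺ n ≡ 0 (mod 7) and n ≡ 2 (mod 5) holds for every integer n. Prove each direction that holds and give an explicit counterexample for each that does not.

Neither implication holds.

[⇒] This fails: n = 28 gives 28 ≡ 28 (mod 35) but 28 ≡ 3 (mod 5), so the conjunction on the right does not hold.

[⇐] This fails: n = 7 satisfies both congruences on the right (7 ≡ 0 mod 7 and 7 ≡ 2 mod 5) yet 7 ≡ 7 (mod 35), not 28.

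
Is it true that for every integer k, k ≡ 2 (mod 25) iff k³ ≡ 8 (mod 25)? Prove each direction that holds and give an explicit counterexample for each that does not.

(←) Suppose k³ ≡ 8 (mod 25). The only residue r in {0, …, 24} with r³ ≡ 8 (mod 25) is r = 2, so k ≡ 2 (mod 25).

(→) Suppose k ≡ 2 (mod 25). Write k = 25j + 2. Then (25j + 2)³ = 15625j³ + 3750j² + 300j + 8 = 25(625j³ + 150j² + 12j) + 8, so k³ ≡ 8 (mod 25).

Equivalent; both directions hold.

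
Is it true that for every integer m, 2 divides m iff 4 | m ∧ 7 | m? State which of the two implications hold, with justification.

[⇒] This fails: take m = 2. Certainly 2 ∣ 2, but 4 ∤ 2.

[⇐] Suppose 4 ∣ m and 7 ∣ m. Any common multiple of 4 and 7 is a multiple of their lcm; here gcd(4, 7) = 1, so lcm(4, 7) = 4·7 = 28, so 28 ∣ m. Since 2 ∣ 28, it follows that 2 ∣ m.

Only the reverse direction holds.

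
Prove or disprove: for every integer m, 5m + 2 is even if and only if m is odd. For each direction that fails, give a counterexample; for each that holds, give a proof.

Forward direction. This fails: m = 2 gives 5m + 2 = 12, which is even, but 2 is even, not odd.

Converse. This also fails: m = 5 is odd, but 5m + 2 = 27 is odd, not even.

Neither direction holds.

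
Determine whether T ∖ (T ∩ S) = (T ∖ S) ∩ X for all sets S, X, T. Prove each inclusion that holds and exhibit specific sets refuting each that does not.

The sets are not equal: only the reverse inclusion holds.

(⊇) Let x ∈ (T ∖ S) ∩ X. Then x ∈ X ∩ T and x ∉ S, from which x ∈ T ∖ (T ∩ S).

(⊆) This inclusion fails. Take S = ∅, X = ∅, T = {1}; then 1 ∈ T ∖ (T ∩ S) but 1 ∉ (T ∖ S) ∩ X.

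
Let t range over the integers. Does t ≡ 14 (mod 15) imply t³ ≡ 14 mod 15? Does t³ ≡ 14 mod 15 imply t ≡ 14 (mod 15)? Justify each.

Both implications hold.

(⟸) Suppose t³ ≡ 14 (mod 15). The only residue r in {0, …, 14} with r³ ≡ 14 (mod 15) is r = 14, so t ≡ 14 (mod 15).

(⟹) Suppose t ≡ 14 (mod 15). Write t = 15j + 14. Then (15j + 14)³ = 3375j³ + 9450j² + 8820j + 2744 = 15(225j³ + 630j² + 588j + 182) + 14, so t³ ≡ 14 (mod 15).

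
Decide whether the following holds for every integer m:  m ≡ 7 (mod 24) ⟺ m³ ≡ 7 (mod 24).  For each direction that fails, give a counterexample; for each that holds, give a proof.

Converse. Suppose m³ ≡ 7 (mod 24). The only residue r in {0, …, 23} with r³ ≡ 7 (mod 24) is r = 7, so m ≡ 7 (mod 24).

Forward direction. Suppose m ≡ 7 (mod 24). Write m = 24j + 7. Then (24j + 7)³ = 13824j³ + 12096j² + 3528j + 343 = 24(576j³ + 504j² + 147j + 14) + 7, so m³ ≡ 7 (mod 24).

Both directions hold; the statement is true.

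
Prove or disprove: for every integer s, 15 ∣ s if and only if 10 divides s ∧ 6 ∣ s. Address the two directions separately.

Only the converse holds.

(⟹) This fails: take s = 15. Certainly 15 ∣ 15, but 10 ∤ 15.

(⟸) Suppose 10 ∣ s and 6 ∣ s. Any common multiple of 10 and 6 is a multiple of their lcm; here lcm(10, 6) = 10·6/gcd(10, 6) = 60/2 = 30, so 30 ∣ s. Since 15 ∣ 30, it follows that 15 ∣ s.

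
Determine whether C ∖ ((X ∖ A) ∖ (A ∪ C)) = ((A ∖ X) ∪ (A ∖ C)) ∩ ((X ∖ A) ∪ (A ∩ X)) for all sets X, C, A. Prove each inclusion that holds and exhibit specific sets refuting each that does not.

Both inclusions fail.

(⟹) This inclusion fails. Take X = ∅, C = {1}, A = ∅; then 1 ∈ C ∖ ((X ∖ A) ∖ (A ∪ C)) but 1 ∉ ((A ∖ X) ∪ (A ∖ C)) ∩ ((X ∖ A) ∪ (A ∩ X)).

(⟸) This inclusion fails. Take X = {1}, C = ∅, A = {1}; then 1 ∈ ((A ∖ X) ∪ (A ∖ C)) ∩ ((X ∖ A) ∪ (A ∩ X)) but 1 ∉ C ∖ ((X ∖ A) ∖ (A ∪ C)).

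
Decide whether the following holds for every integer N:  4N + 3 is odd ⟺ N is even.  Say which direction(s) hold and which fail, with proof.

(⇒) This fails: take N = 5. Then 4N + 3 = 23, which is odd, yet N = 5 is odd, not even.

(⇐) Suppose N is even. Since 4 is even, 4N is even for every N, so 4N + 3 has the same parity as 3, which is odd. Hence 4N + 3 is odd.

Only the reverse direction holds.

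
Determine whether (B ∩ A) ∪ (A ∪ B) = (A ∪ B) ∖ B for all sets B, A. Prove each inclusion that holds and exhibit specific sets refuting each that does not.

Forward inclusion. This inclusion fails. Take B = {1}, A = ∅; then 1 ∈ (B ∩ A) ∪ (A ∪ B) but 1 ∉ (A ∪ B) ∖ B.

Reverse inclusion. Let x ∈ (A ∪ B) ∖ B. Then x ∈ A and x ∉ B, from which x ∈ (B ∩ A) ∪ (A ∪ B).

(⊆) fails; (⊇) holds.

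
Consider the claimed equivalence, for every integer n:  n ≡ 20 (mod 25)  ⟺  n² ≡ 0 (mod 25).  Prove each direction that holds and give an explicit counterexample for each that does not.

Forward direction. Suppose n ≡ 20 (mod 25). Write n = 25j + 20. Then (25j + 20)² = 625j² + 1000j + 400 = 25(25j² + 40j + 16) + 0, so n² ≡ 0 (mod 25).

Converse. This fails: take n = 0. Then 0² = 0 ≡ 0 (mod 25), yet 0 ≡ 0 (mod 25), not 20.

Only the forward direction holds.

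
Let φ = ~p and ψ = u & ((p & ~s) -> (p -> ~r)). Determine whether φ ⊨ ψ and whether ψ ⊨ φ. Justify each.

Neither implication holds.

(⇒) This fails. Under r = F, p = F, u = F, s = F, the left side is true but the right side is false.

(⇐) This fails. Under r = F, p = T, u = T, s = F, the left side is false but the right side is true.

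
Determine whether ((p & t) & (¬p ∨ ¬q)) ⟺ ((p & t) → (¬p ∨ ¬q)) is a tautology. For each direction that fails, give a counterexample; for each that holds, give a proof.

(⇒) holds; (⇐) fails.

(→) Assume the antecedent. If p is true, the antecedent forces (p = T, q = F, t = T), and (p & t) → (¬p ∨ ¬q) holds there. If p is false, the antecedent cannot hold. Either way (p & t) → (¬p ∨ ¬q) holds.

(←) This fails. Under p = F, q = F, t = F, the left side is false but the right side is true.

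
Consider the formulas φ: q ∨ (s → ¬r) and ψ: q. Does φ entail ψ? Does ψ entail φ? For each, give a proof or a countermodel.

Forward direction. This fails. Under q = F, s = F, r = F, the left side is true but the right side is false.

Converse. Assume the antecedent. If q is true, q ∨ (s → ¬r) reduces to true regardless of the other variables. If q is false, the antecedent cannot hold. Either way q ∨ (s → ¬r) holds.

Only the reverse direction holds.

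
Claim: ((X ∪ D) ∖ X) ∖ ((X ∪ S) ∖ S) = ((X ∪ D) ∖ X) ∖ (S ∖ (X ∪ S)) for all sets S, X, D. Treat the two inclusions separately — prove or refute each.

Both inclusions hold.

(⟹) Let x ∈ ((X ∪ D) ∖ X) ∖ ((X ∪ S) ∖ S). Then either x ∈ D and x ∉ S, X; or x ∈ S ∩ D and x ∉ X. In each case x ∈ ((X ∪ D) ∖ X) ∖ (S ∖ (X ∪ S)), so ((X ∪ D) ∖ X) ∖ ((X ∪ S) ∖ S) ⊆ ((X ∪ D) ∖ X) ∖ (S ∖ (X ∪ S)).

(⟸) Let x ∈ ((X ∪ D) ∖ X) ∖ (S ∖ (X ∪ S)). Then either x ∈ D and x ∉ S, X; or x ∈ S ∩ D and x ∉ X. In each case x ∈ ((X ∪ D) ∖ X) ∖ ((X ∪ S) ∖ S), so ((X ∪ D) ∖ X) ∖ (S ∖ (X ∪ S)) ⊆ ((X ∪ D) ∖ X) ∖ ((X ∪ S) ∖ S).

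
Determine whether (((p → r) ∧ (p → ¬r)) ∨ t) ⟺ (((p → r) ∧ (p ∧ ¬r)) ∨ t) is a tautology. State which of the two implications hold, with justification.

Converse. Assume the antecedent. If t is true, ((p → r) ∧ (p → ¬r)) ∨ t reduces to true regardless of the other variables. If t is false, the antecedent cannot hold. Either way ((p → r) ∧ (p → ¬r)) ∨ t holds.

Forward direction. This fails. Under t = F, p = F, r = F, the left side is true but the right side is false.

Only the reverse direction holds.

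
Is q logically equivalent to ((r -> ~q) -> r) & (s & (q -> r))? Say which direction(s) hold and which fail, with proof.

Neither direction holds.

(⇒) This fails. Under s = F, r = F, q = T, the left side is true but the right side is false.

(⇐) This fails. Under s = T, r = T, q = F, the left side is false but the right side is true.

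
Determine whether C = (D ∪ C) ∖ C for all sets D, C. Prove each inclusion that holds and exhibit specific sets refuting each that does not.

Forward inclusion. This inclusion fails. Take D = ∅, C = {1}; then 1 ∈ C but 1 ∉ (D ∪ C) ∖ C.

Reverse inclusion. This inclusion fails. Take D = {1}, C = ∅; then 1 ∈ (D ∪ C) ∖ C but 1 ∉ C.

Neither inclusion holds.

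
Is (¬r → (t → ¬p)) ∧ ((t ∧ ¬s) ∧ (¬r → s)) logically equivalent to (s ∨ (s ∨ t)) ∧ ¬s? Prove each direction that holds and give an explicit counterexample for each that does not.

(⇒) holds; (⇐) fails.

Converse. This fails. Under r = F, s = F, t = T, p = T, the left side is false but the right side is true.

Forward direction. Assume the antecedent. If r is true, the antecedent forces (r = T, s = F, t = T, p = F) or (r = T, s = F, t = T, p = T), and (s ∨ (s ∨ t)) ∧ ¬s holds there. If r is false, the antecedent cannot hold. Either way (s ∨ (s ∨ t)) ∧ ¬s holds.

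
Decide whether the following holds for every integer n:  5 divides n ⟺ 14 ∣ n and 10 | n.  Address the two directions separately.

(→) This fails: take n = 5. Certainly 5 ∣ 5, but 14 ∤ 5.

(←) Suppose 14 ∣ n and 10 ∣ n. Any common multiple of 14 and 10 is a multiple of their lcm; here lcm(14, 10) = 14·10/gcd(14, 10) = 140/2 = 70, so 70 ∣ n. Since 5 ∣ 70, it follows that 5 ∣ n.

Only the reverse direction holds.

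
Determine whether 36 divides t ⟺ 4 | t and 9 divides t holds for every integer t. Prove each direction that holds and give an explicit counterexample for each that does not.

The biconditional holds.

[⇐] Suppose 4 ∣ t and 9 ∣ t. Any common multiple of 4 and 9 is a multiple of their lcm; here gcd(4, 9) = 1, so lcm(4, 9) = 4·9 = 36, so 36 ∣ t.

[⇒] If 36 ∣ t, write t = 36q. Since 36 = 9·4, t = 4·(9q), so 4 ∣ t; and since 36 = 4·9, t = 9·(4q), so 9 ∣ t.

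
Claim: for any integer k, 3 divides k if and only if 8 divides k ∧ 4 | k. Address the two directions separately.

Forward direction. This fails: take k = 3. Certainly 3 ∣ 3, but 8 ∤ 3.

Converse. This fails: take k = 8. Both 8 ∣ 8 and 4 ∣ 8, yet 8 is not a multiple of 3 (since 8 = 2·3 + 2), so 3 ∤ 8.

Neither implication holds.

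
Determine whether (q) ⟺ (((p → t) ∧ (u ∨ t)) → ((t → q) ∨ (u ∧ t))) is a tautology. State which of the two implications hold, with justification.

(⇒) holds; (⇐) fails.

Forward direction. Assume the antecedent. If q is true, the consequent reduces to true regardless of the other variables. If q is false, the antecedent cannot hold. Either way the consequent holds.

Converse. This fails. Under p = F, u = F, t = F, q = F, the left side is false but the right side is true.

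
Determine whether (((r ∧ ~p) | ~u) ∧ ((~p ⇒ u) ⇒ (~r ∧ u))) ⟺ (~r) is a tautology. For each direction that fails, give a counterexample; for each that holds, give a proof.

(⇒) This fails. Under p = F, u = F, r = T, the left side is true but the right side is false.

(⇐) This fails. Under p = T, u = F, r = F, the left side is false but the right side is true.

Neither direction holds.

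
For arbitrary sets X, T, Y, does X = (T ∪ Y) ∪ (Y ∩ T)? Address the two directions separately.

Both inclusions fail.

(⟹) This inclusion fails. Take X = {1}, T = ∅, Y = ∅; then 1 ∈ X but 1 ∉ (T ∪ Y) ∪ (Y ∩ T).

(⟸) This inclusion fails. Take X = ∅, T = {1}, Y = ∅; then 1 ∈ (T ∪ Y) ∪ (Y ∩ T) but 1 ∉ X.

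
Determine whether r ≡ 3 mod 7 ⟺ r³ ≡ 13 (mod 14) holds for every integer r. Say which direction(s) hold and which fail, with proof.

(⇒) fails and (⇐) fails.

(⇒) This fails: take r = 10. Then 10 ≡ 3 (mod 7), but 10³ = 1000 ≡ 6 (mod 14), not 13.

(⇐) This fails: take r = 5. Then 5³ = 125 ≡ 13 (mod 14), yet 5 ≡ 5 (mod 7), not 3.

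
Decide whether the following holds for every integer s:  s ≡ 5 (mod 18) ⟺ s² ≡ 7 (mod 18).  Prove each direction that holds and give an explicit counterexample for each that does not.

[⇒] Suppose s ≡ 5 (mod 18). Write s = 18j + 5. Then (18j + 5)² = 324j² + 180j + 25 = 18(18j² + 10j + 1) + 7, so s² ≡ 7 (mod 18).

[⇐] This fails: take s = 13. Then 13² = 169 ≡ 7 (mod 18), yet 13 ≡ 13 (mod 18), not 5.

Not equivalent: only (⇒) holds.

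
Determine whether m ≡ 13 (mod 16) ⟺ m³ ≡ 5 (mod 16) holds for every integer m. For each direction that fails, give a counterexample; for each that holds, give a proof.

Both implications hold.

(→) Suppose m ≡ 13 (mod 16). Write m = 16j + 13. Then (16j + 13)³ = 4096j³ + 9984j² + 8112j + 2197 = 16(256j³ + 624j² + 507j + 137) + 5, so m³ ≡ 5 (mod 16).

(←) Conversely, suppose m³ ≡ 5 (mod 16). The only residue r in {0, …, 15} with r³ ≡ 5 (mod 16) is r = 13, so m ≡ 13 (mod 16).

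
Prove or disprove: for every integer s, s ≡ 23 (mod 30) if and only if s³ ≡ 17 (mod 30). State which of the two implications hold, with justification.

Both directions hold.

(←) Suppose s³ ≡ 17 (mod 30). The only residue r in {0, …, 29} with r³ ≡ 17 (mod 30) is r = 23, so s ≡ 23 (mod 30).

(→) Suppose s ≡ 23 (mod 30). Write s = 30j + 23. Then (30j + 23)³ = 27000j³ + 62100j² + 47610j + 12167 = 30(900j³ + 2070j² + 1587j + 405) + 17, so s³ ≡ 17 (mod 30).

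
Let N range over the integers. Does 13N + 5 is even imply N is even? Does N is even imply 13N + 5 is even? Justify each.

Neither direction holds.

(⇒) This fails: N = 5 gives 13N + 5 = 70, which is even, but 5 is odd, not even.

(⇐) This also fails: N = 2 is even, but 13N + 5 = 31 is odd, not even.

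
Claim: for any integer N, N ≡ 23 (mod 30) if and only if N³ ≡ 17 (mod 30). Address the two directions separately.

[⇒] Suppose N ≡ 23 (mod 30). Write N = 30j + 23. Then (30j + 23)³ = 27000j³ + 62100j² + 47610j + 12167 = 30(900j³ + 2070j² + 1587j + 405) + 17, so N³ ≡ 17 (mod 30).

[⇐] Conversely, suppose N³ ≡ 17 (mod 30). The only residue r in {0, …, 29} with r³ ≡ 17 (mod 30) is r = 23, so N ≡ 23 (mod 30).

Equivalent; both directions hold.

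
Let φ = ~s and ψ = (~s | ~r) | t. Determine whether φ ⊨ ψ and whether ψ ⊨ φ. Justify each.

Only the forward direction holds.

(⟹) Assume the antecedent. If r is true, the antecedent forces (r = T, s = F, t = F) or (r = T, s = F, t = T), and (~s | ~r) | t holds there. If r is false, (~s | ~r) | t reduces to true regardless of the other variables. Either way (~s | ~r) | t holds.

(⟸) This fails. Under r = F, s = T, t = F, the left side is false but the right side is true.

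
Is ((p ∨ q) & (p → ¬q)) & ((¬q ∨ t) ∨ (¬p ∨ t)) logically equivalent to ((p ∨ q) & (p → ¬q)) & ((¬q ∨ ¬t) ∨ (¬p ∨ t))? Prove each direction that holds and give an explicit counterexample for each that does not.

Both implications hold.

(→) Assume the antecedent. If t is true, the antecedent forces (t = T, p = T, q = F) or (t = T, p = F, q = T), and the consequent holds there. If t is false, the antecedent forces (t = F, p = T, q = F) or (t = F, p = F, q = T), and the consequent holds there. Either way the consequent holds.

(←) Assume the antecedent. If t is true, the antecedent forces (t = T, p = T, q = F) or (t = T, p = F, q = T), and the consequent holds there. If t is false, the antecedent forces (t = F, p = T, q = F) or (t = F, p = F, q = T), and the consequent holds there. Either way the consequent holds.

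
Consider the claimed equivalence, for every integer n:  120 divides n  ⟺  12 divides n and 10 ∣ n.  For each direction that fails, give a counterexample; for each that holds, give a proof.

[⇒] If 120 ∣ n, write n = 120q. Since 120 = 10·12, n = 12·(10q), so 12 ∣ n; and since 120 = 12·10, n = 10·(12q), so 10 ∣ n.

[⇐] This fails: take n = 60. Both 12 ∣ 60 and 10 ∣ 60, yet 60 is not a multiple of 120 (since 60 = 0·120 + 60), so 120 ∤ 60.

The forward direction holds; the converse fails.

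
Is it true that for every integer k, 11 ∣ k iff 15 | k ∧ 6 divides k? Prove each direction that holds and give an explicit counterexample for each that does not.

(⇒) fails and (⇐) fails.

(⇒) This fails: take k = 11. Certainly 11 ∣ 11, but 15 ∤ 11.

(⇐) This fails: take k = 30. Both 15 ∣ 30 and 6 ∣ 30, yet 30 is not a multiple of 11 (since 30 = 2·11 + 8), so 11 ∤ 30.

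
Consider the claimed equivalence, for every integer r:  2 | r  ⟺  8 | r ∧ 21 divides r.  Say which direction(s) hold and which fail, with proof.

Only the reverse direction holds.

(→) This fails: take r = 2. Certainly 2 ∣ 2, but 8 ∤ 2.

(←) Suppose 8 ∣ r and 21 ∣ r. Any common multiple of 8 and 21 is a multiple of their lcm; here gcd(8, 21) = 1, so lcm(8, 21) = 8·21 = 168, so 168 ∣ r. Since 2 ∣ 168, it follows that 2 ∣ r.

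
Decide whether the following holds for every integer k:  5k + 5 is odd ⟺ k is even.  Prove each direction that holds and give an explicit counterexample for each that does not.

Forward direction. Suppose 5k + 5 is odd. Since 5 is odd, 5k and k have the same parity, so 5k + 5 ≡ k + 5 (mod 2). As 5 is odd, 5k + 5 is odd exactly when k is even. Thus k is even.

Converse. Suppose k is even; write k = 2j. Then 5k + 5 = 5·(2j) + 5 = 2·5j + 5, which is odd.

Both implications hold.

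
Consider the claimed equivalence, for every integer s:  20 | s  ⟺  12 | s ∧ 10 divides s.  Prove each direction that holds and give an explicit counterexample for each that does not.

The forward direction fails; the converse holds.

(→) This fails: take s = 20. Certainly 20 ∣ 20, but 12 ∤ 20.

(←) Suppose 12 ∣ s and 10 ∣ s. Any common multiple of 12 and 10 is a multiple of their lcm; here lcm(12, 10) = 12·10/gcd(12, 10) = 120/2 = 60, so 60 ∣ s. Since 20 ∣ 60, it follows that 20 ∣ s.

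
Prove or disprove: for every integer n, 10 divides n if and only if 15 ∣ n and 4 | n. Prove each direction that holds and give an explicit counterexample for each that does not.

[⇒] This fails: take n = 10. Certainly 10 ∣ 10, but 15 ∤ 10.

[⇐] Suppose 15 ∣ n and 4 ∣ n. Any common multiple of 15 and 4 is a multiple of their lcm; here gcd(15, 4) = 1, so lcm(15, 4) = 15·4 = 60, so 60 ∣ n. Since 10 ∣ 60, it follows that 10 ∣ n.

(⇒) fails; (⇐) holds.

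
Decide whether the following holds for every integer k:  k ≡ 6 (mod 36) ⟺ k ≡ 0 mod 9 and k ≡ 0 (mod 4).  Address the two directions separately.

(⇒) fails and (⇐) fails.

(⟹) This fails: k = 6 gives 6 ≡ 6 (mod 36) but 6 ≡ 6 (mod 9), so the conjunction on the right does not hold.

(⟸) This fails: k = 0 satisfies both congruences on the right (0 ≡ 0 mod 9 and 0 ≡ 0 mod 4) yet 0 ≡ 0 (mod 36), not 6.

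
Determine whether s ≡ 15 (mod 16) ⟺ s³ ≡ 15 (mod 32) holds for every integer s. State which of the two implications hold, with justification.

(→) This fails: take s = 31. Then 31 ≡ 15 (mod 16), but 31³ = 29791 ≡ 31 (mod 32), not 15.

(←) Conversely, the residues r modulo 32 with r³ ≡ 15 (mod 32) are exactly {15}, and each is ≡ 15 (mod 16).

The forward direction fails; the converse holds.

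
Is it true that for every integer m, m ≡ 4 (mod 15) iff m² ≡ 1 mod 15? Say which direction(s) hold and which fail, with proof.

[⇒] Suppose m ≡ 4 (mod 15). Write m = 15j + 4. Then (15j + 4)² = 225j² + 120j + 16 = 15(15j² + 8j + 1) + 1, so m² ≡ 1 (mod 15).

[⇐] This fails: take m = 1. Then 1² = 1 ≡ 1 (mod 15), yet 1 ≡ 1 (mod 15), not 4.

Not equivalent: only (⇒) holds.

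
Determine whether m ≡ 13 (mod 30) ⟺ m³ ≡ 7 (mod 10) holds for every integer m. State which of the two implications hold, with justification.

Only the forward implication holds.

(⇐) This fails: take m = 3. Then 3³ = 27 ≡ 7 (mod 10), yet 3 ≡ 3 (mod 30), not 13.

(⇒) Suppose m ≡ 13 (mod 30). Then m³ ≡ 13³ = 2197 (mod 30), and since 10 ∣ 30, also m³ ≡ 7 (mod 10).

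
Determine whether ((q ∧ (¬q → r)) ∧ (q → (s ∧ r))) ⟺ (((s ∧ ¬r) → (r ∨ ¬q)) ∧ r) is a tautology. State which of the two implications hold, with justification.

[⇒] Assume the antecedent. If s is true, the antecedent forces (s = T, r = T, q = T), and ((s ∧ ¬r) → (r ∨ ¬q)) ∧ r holds there. If s is false, the antecedent cannot hold. Either way ((s ∧ ¬r) → (r ∨ ¬q)) ∧ r holds.

[⇐] This fails. Under s = F, r = T, q = F, the left side is false but the right side is true.

The forward direction holds; the converse fails.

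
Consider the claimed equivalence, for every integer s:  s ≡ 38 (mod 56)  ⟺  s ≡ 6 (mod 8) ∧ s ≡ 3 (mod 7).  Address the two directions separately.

Both implications hold.

Forward direction. Suppose s ≡ 38 (mod 56); write s = 56j + 38. Since 8 ∣ 56, reducing mod 8 gives s ≡ 38 ≡ 6 (mod 8); since 7 ∣ 56, reducing mod 7 gives s ≡ 38 ≡ 3 (mod 7).

Converse. If s ≡ 6 (mod 8) and s ≡ 3 (mod 7), then by the Chinese remainder theorem s ≡ 38 (mod 56). This is exactly s ≡ 38 (mod 56).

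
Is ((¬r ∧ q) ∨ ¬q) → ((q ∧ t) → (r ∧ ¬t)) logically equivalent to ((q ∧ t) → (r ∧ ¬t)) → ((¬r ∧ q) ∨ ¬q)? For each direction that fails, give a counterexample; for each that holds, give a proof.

Neither direction holds.

[⇒] This fails. Under t = F, r = T, q = T, the left side is true but the right side is false.

[⇐] This fails. Under t = T, r = F, q = T, the left side is false but the right side is true.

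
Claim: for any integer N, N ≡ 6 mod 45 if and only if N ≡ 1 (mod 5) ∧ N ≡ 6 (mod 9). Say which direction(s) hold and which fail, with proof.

Forward direction. Suppose N ≡ 6 (mod 45); write N = 45j + 6. Since 5 ∣ 45, reducing mod 5 gives N ≡ 6 ≡ 1 (mod 5); since 9 ∣ 45, reducing mod 9 gives N ≡ 6 (mod 9).

Converse. If N ≡ 1 (mod 5) and N ≡ 6 (mod 9), then by the Chinese remainder theorem N ≡ 6 (mod 45). This is exactly N ≡ 6 (mod 45).

Equivalent; both directions hold.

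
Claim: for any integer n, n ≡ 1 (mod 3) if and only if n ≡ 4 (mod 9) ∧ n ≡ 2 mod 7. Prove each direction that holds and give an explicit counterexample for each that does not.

The forward direction fails; the converse holds.

[⇒] This fails: n = 1 gives 1 ≡ 1 (mod 3) but 1 ≡ 1 (mod 9), so the conjunction on the right does not hold.

[⇐] Conversely, if n ≡ 4 (mod 9) and n ≡ 2 (mod 7), then by the Chinese remainder theorem n ≡ 58 (mod 63). Since 58 ≡ 1 (mod 3) and 3 ∣ 63, we get n ≡ 1 (mod 3).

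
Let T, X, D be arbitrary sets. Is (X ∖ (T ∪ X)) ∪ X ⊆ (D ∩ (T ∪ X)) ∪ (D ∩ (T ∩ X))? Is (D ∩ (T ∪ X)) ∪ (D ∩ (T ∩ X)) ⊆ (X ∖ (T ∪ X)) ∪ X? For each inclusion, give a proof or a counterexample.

Both inclusions fail.

(⟹) This inclusion fails. Take T = ∅, X = {1}, D = ∅; then 1 ∈ (X ∖ (T ∪ X)) ∪ X but 1 ∉ (D ∩ (T ∪ X)) ∪ (D ∩ (T ∩ X)).

(⟸) This inclusion fails. Take T = {1}, X = ∅, D = {1}; then 1 ∈ (D ∩ (T ∪ X)) ∪ (D ∩ (T ∩ X)) but 1 ∉ (X ∖ (T ∪ X)) ∪ X.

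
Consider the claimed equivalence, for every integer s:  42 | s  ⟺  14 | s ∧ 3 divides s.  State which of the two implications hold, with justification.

Forward direction. If 42 ∣ s, write s = 42q. Since 42 = 3·14, s = 14·(3q), so 14 ∣ s; and since 42 = 14·3, s = 3·(14q), so 3 ∣ s.

Converse. Suppose 14 ∣ s and 3 ∣ s. Any common multiple of 14 and 3 is a multiple of their lcm; here gcd(14, 3) = 1, so lcm(14, 3) = 14·3 = 42, so 42 ∣ s.

Equivalent; both directions hold.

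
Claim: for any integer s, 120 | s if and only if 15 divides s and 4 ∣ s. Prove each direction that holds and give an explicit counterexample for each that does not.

[⇐] This fails: take s = 60. Both 15 ∣ 60 and 4 ∣ 60, yet 60 is not a multiple of 120 (since 60 = 0·120 + 60), so 120 ∤ 60.

[⇒] If 120 ∣ s, write s = 120q. Since 120 = 8·15, s = 15·(8q), so 15 ∣ s; and since 120 = 30·4, s = 4·(30q), so 4 ∣ s.

Only the forward implication holds.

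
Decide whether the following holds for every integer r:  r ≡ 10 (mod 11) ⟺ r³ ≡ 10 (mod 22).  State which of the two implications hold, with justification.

(⇒) fails; (⇐) holds.

(←) The residues r modulo 22 with r³ ≡ 10 (mod 22) are exactly {10}, and each is ≡ 10 (mod 11).

(→) This fails: take r = 21. Then 21 ≡ 10 (mod 11), but 21³ = 9261 ≡ 21 (mod 22), not 10.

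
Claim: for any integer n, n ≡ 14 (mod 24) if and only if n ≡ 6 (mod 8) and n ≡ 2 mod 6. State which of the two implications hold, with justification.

(⟹) Suppose n ≡ 14 (mod 24); write n = 24j + 14. Since 8 ∣ 24, reducing mod 8 gives n ≡ 14 ≡ 6 (mod 8); since 6 ∣ 24, reducing mod 6 gives n ≡ 14 ≡ 2 (mod 6).

(⟸) Conversely, if n ≡ 6 (mod 8) and n ≡ 2 (mod 6), then by the Chinese remainder theorem n ≡ 14 (mod 24). This is exactly n ≡ 14 (mod 24).

Both directions hold; the statement is true.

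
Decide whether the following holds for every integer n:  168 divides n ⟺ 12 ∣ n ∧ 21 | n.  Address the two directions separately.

[⇒] If 168 ∣ n, write n = 168q. Since 168 = 14·12, n = 12·(14q), so 12 ∣ n; and since 168 = 8·21, n = 21·(8q), so 21 ∣ n.

[⇐] This fails: take n = 84. Both 12 ∣ 84 and 21 ∣ 84, yet 84 is not a multiple of 168 (since 84 = 0·168 + 84), so 168 ∤ 84.

Not equivalent: only (⇒) holds.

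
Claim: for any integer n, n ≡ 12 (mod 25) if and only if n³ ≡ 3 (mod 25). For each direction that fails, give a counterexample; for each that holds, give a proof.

Converse. Suppose n³ ≡ 3 (mod 25). The only residue r in {0, …, 24} with r³ ≡ 3 (mod 25) is r = 12, so n ≡ 12 (mod 25).

Forward direction. Suppose n ≡ 12 (mod 25). Write n = 25j + 12. Then (25j + 12)³ = 15625j³ + 22500j² + 10800j + 1728 = 25(625j³ + 900j² + 432j + 69) + 3, so n³ ≡ 3 (mod 25).

Both directions hold.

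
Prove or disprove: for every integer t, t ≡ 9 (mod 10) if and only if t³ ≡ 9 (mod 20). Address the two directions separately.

(⇒) This fails: take t = 19. Then 19 ≡ 9 (mod 10), but 19³ = 6859 ≡ 19 (mod 20), not 9.

(⇐) Conversely, the residues r modulo 20 with r³ ≡ 9 (mod 20) are exactly {9}, and each is ≡ 9 (mod 10).

(⇒) fails; (⇐) holds.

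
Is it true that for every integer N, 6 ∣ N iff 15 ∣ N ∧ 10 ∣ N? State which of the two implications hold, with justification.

The forward direction fails; the converse holds.

Forward direction. This fails: take N = 6. Certainly 6 ∣ 6, but 15 ∤ 6.

Converse. Suppose 15 ∣ N and 10 ∣ N. Any common multiple of 15 and 10 is a multiple of their lcm; here lcm(15, 10) = 15·10/gcd(15, 10) = 150/5 = 30, so 30 ∣ N. Since 6 ∣ 30, it follows that 6 ∣ N.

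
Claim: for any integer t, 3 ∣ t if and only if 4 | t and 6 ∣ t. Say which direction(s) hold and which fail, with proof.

Not equivalent: only (⇐) holds.

[⇒] This fails: take t = 3. Certainly 3 ∣ 3, but 4 ∤ 3.

[⇐] Suppose 4 ∣ t and 6 ∣ t. Any common multiple of 4 and 6 is a multiple of their lcm; here lcm(4, 6) = 4·6/gcd(4, 6) = 24/2 = 12, so 12 ∣ t. Since 3 ∣ 12, it follows that 3 ∣ t.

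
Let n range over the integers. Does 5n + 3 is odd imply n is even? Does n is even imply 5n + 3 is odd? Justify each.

The biconditional holds.

(←) Suppose n is even; write n = 2j. Then 5n + 3 = 5·(2j) + 3 = 2·5j + 3, which is odd.

(→) Suppose 5n + 3 is odd. Since 5 is odd, 5n and n have the same parity, so 5n + 3 ≡ n + 3 (mod 2). As 3 is odd, 5n + 3 is odd exactly when n is even. Thus n is even.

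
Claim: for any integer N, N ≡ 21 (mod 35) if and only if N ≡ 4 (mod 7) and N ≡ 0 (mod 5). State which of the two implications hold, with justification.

(⇒) fails and (⇐) fails.

(⇒) This fails: N = 21 gives 21 ≡ 21 (mod 35) but 21 ≡ 0 (mod 7), so the conjunction on the right does not hold.

(⇐) This fails: N = 25 satisfies both congruences on the right (25 ≡ 4 mod 7 and 25 ≡ 0 mod 5) yet 25 ≡ 25 (mod 35), not 21.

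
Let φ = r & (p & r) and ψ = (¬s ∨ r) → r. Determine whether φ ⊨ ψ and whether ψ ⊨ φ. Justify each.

Only the forward implication holds.

[⇒] Assume the antecedent. If s is true, (¬s ∨ r) → r reduces to true regardless of the other variables. If s is false, the antecedent forces (s = F, p = T, r = T), and (¬s ∨ r) → r holds there. Either way (¬s ∨ r) → r holds.

[⇐] This fails. Under s = T, p = F, r = F, the left side is false but the right side is true.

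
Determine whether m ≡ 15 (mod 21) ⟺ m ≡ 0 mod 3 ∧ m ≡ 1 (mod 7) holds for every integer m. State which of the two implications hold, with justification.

The biconditional holds.

(⇒) Suppose m ≡ 15 (mod 21); write m = 21j + 15. Since 3 ∣ 21, reducing mod 3 gives m ≡ 15 ≡ 0 (mod 3); since 7 ∣ 21, reducing mod 7 gives m ≡ 15 ≡ 1 (mod 7).

(⇐) Conversely, if m ≡ 0 (mod 3) and m ≡ 1 (mod 7), then by the Chinese remainder theorem m ≡ 15 (mod 21). This is exactly m ≡ 15 (mod 21).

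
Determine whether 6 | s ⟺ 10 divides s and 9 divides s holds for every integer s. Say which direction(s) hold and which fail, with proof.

(←) Suppose 10 ∣ s and 9 ∣ s. Any common multiple of 10 and 9 is a multiple of their lcm; here gcd(10, 9) = 1, so lcm(10, 9) = 10·9 = 90, so 90 ∣ s. Since 6 ∣ 90, it follows that 6 ∣ s.

(→) This fails: take s = 6. Certainly 6 ∣ 6, but 10 ∤ 6.

The forward direction fails; the converse holds.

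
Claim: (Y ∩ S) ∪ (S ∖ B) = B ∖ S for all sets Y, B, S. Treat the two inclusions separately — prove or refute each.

Both inclusions fail.

(⟹) This inclusion fails. Take Y = ∅, B = ∅, S = {1}; then 1 ∈ (Y ∩ S) ∪ (S ∖ B) but 1 ∉ B ∖ S.

(⟸) This inclusion fails. Take Y = ∅, B = {1}, S = ∅; then 1 ∈ B ∖ S but 1 ∉ (Y ∩ S) ∪ (S ∖ B).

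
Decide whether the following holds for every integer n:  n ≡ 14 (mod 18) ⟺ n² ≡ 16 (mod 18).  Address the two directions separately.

Only the forward implication holds.

Forward direction. Suppose n ≡ 14 (mod 18). Write n = 18j + 14. Then (18j + 14)² = 324j² + 504j + 196 = 18(18j² + 28j + 10) + 16, so n² ≡ 16 (mod 18).

Converse. This fails: take n = 4. Then 4² = 16 ≡ 16 (mod 18), yet 4 ≡ 4 (mod 18), not 14.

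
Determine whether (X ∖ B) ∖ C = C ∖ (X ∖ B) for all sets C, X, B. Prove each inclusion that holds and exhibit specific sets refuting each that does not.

Neither inclusion holds.

Forward inclusion. This inclusion fails. Take C = ∅, X = {1}, B = ∅; then 1 ∈ (X ∖ B) ∖ C but 1 ∉ C ∖ (X ∖ B).

Reverse inclusion. This inclusion fails. Take C = {1}, X = ∅, B = ∅; then 1 ∈ C ∖ (X ∖ B) but 1 ∉ (X ∖ B) ∖ C.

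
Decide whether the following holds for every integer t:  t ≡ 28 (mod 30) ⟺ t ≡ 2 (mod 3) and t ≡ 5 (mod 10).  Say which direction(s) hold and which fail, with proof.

Neither direction holds.

[⇒] This fails: t = 28 gives 28 ≡ 28 (mod 30) but 28 ≡ 1 (mod 3), so the conjunction on the right does not hold.

[⇐] This fails: t = 5 satisfies both congruences on the right (5 ≡ 2 mod 3 and 5 ≡ 5 mod 10) yet 5 ≡ 5 (mod 30), not 28.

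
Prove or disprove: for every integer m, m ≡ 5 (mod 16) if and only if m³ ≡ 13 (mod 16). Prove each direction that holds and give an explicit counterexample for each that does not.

Both implications hold.

(⟸) Suppose m³ ≡ 13 (mod 16). The only residue r in {0, …, 15} with r³ ≡ 13 (mod 16) is r = 5, so m ≡ 5 (mod 16).

(⟹) Suppose m ≡ 5 (mod 16). Write m = 16j + 5. Then (16j + 5)³ = 4096j³ + 3840j² + 1200j + 125 = 16(256j³ + 240j² + 75j + 7) + 13, so m³ ≡ 13 (mod 16).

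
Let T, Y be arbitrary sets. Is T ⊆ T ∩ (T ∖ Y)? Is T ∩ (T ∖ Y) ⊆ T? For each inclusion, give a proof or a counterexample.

Only the reverse inclusion holds.

(⊆) This inclusion fails. Take T = {1}, Y = {1}; then 1 ∈ T but 1 ∉ T ∩ (T ∖ Y).

(⊇) Let x ∈ T ∩ (T ∖ Y). Then x ∈ T and x ∉ Y, from which x ∈ T.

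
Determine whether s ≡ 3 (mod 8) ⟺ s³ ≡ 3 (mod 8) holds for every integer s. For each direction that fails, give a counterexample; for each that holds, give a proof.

The biconditional holds.

Converse. For the converse, argue contrapositively. If s ≢ 3 (mod 8), then s is congruent to one of 0, 1, 2, 4, 5, 6, 7 modulo 8, and these give s³ ≡ 0, 1, 0, 0, 5, 0, 7 respectively — never 3.

Forward direction. Suppose s ≡ 3 (mod 8). Write s = 8j + 3. Then (8j + 3)³ = 512j³ + 576j² + 216j + 27 = 8(64j³ + 72j² + 27j + 3) + 3, so s³ ≡ 3 (mod 8).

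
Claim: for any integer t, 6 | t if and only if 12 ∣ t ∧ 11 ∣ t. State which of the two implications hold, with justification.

Converse. Suppose 12 ∣ t and 11 ∣ t. Any common multiple of 12 and 11 is a multiple of their lcm; here gcd(12, 11) = 1, so lcm(12, 11) = 12·11 = 132, so 132 ∣ t. Since 6 ∣ 132, it follows that 6 ∣ t.

Forward direction. This fails: take t = 6. Certainly 6 ∣ 6, but 12 ∤ 6.

Only the converse holds.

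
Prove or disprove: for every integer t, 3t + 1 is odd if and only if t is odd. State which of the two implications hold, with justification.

(→) This fails: t = 6 gives 3t + 1 = 19, which is odd, but 6 is even, not odd.

(←) This also fails: t = 5 is odd, but 3t + 1 = 16 is even, not odd.

Both directions fail.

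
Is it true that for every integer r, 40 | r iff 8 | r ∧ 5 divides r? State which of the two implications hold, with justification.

(→) If 40 ∣ r, write r = 40q. Since 40 = 5·8, r = 8·(5q), so 8 ∣ r; and since 40 = 8·5, r = 5·(8q), so 5 ∣ r.

(←) Suppose 8 ∣ r and 5 ∣ r. Any common multiple of 8 and 5 is a multiple of their lcm; here gcd(8, 5) = 1, so lcm(8, 5) = 8·5 = 40, so 40 ∣ r.

Both directions hold.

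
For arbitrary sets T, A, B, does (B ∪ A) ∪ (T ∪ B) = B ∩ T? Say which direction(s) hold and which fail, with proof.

(⊆) This inclusion fails. Take T = {1}, A = ∅, B = ∅; then 1 ∈ (B ∪ A) ∪ (T ∪ B) but 1 ∉ B ∩ T.

(⊇) Let x ∈ B ∩ T. Then either x ∈ T ∩ B and x ∉ A; or x ∈ T ∩ A ∩ B. In each case x ∈ (B ∪ A) ∪ (T ∪ B), so B ∩ T ⊆ (B ∪ A) ∪ (T ∪ B).

The sets are not equal: only the reverse inclusion holds.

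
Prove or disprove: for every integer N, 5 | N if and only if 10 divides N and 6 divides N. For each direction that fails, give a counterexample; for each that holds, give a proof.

The forward direction fails; the converse holds.

(⟹) This fails: take N = 5. Certainly 5 ∣ 5, but 10 ∤ 5.

(⟸) Suppose 10 ∣ N and 6 ∣ N. Any common multiple of 10 and 6 is a multiple of their lcm; here lcm(10, 6) = 10·6/gcd(10, 6) = 60/2 = 30, so 30 ∣ N. Since 5 ∣ 30, it follows that 5 ∣ N.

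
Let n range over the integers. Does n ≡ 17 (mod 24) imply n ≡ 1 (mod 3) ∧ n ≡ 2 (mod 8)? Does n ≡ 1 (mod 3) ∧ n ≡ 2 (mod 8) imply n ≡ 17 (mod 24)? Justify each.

(⇒) This fails: n = 17 gives 17 ≡ 17 (mod 24) but 17 ≡ 2 (mod 3), so the conjunction on the right does not hold.

(⇐) This fails: n = 10 satisfies both congruences on the right (10 ≡ 1 mod 3 and 10 ≡ 2 mod 8) yet 10 ≡ 10 (mod 24), not 17.

Neither direction holds.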